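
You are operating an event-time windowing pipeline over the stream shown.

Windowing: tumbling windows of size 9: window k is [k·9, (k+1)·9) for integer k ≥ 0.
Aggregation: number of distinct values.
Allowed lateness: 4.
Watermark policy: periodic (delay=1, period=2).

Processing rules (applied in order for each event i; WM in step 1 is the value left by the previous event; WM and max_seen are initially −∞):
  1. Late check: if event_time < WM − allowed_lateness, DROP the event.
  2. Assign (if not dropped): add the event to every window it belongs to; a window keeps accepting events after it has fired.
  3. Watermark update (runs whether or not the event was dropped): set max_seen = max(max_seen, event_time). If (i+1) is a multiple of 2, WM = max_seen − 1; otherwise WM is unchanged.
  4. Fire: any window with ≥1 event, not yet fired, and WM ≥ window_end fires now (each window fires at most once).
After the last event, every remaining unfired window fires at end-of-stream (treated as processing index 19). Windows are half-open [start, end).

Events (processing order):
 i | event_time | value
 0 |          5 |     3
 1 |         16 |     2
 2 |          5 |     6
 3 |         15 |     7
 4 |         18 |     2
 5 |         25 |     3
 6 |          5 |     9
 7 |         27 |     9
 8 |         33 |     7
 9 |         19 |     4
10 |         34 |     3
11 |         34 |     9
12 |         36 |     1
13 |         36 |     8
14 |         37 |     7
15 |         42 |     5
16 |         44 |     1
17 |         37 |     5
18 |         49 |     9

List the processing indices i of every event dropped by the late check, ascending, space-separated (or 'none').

2 6 9

i=0 t=5 v=3: → [0,9); WM=−∞
i=1 t=16 v=2: → [9,18); WM=15; [0,9) fires=1
i=2 t=5 v=6: DROP (t<15-4); WM=15
i=3 t=15 v=7: → [9,18); WM=15
i=4 t=18 v=2: → [18,27); WM=15
i=5 t=25 v=3: → [18,27); WM=24; [9,18) fires=2
i=6 t=5 v=9: DROP (t<24-4); WM=24
i=7 t=27 v=9: → [27,36); WM=26
i=8 t=33 v=7: → [27,36); WM=26
i=9 t=19 v=4: DROP (t<26-4); WM=32; [18,27) fires=2
i=10 t=34 v=3: → [27,36); WM=32
i=11 t=34 v=9: → [27,36); WM=33
i=12 t=36 v=1: → [36,45); WM=33
i=13 t=36 v=8: → [36,45); WM=35
i=14 t=37 v=7: → [36,45); WM=35
i=15 t=42 v=5: → [36,45); WM=41; [27,36) fires=3
i=16 t=44 v=1: → [36,45); WM=41
i=17 t=37 v=5: → [36,45); WM=43
i=18 t=49 v=9: → [45,54); WM=43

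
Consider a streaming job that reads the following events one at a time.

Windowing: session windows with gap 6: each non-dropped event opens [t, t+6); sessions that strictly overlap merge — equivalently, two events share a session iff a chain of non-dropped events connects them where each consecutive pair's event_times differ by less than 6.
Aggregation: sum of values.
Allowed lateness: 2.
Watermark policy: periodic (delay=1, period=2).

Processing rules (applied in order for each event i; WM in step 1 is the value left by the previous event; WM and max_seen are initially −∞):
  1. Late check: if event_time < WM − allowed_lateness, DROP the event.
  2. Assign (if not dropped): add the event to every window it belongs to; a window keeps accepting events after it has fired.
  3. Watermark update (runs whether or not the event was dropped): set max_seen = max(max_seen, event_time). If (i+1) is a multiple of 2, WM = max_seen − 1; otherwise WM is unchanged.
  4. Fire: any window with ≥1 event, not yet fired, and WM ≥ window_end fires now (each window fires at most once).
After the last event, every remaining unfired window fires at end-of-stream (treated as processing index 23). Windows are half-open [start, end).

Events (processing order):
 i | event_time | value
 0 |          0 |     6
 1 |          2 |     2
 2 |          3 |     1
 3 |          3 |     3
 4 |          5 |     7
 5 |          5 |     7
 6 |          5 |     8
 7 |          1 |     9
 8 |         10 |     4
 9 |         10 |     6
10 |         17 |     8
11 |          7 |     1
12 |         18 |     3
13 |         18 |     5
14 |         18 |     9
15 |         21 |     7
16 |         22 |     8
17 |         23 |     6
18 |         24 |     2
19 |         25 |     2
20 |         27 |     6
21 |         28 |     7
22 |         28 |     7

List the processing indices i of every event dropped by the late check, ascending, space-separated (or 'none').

i=0 t=0 v=6: → [0,6); WM=−∞
i=1 t=2 v=2: → [0,8); WM=1
i=2 t=3 v=1: → [0,9); WM=1
i=3 t=3 v=3: → [0,9); WM=2
i=4 t=5 v=7: → [0,11); WM=2
i=5 t=5 v=7: → [0,11); WM=4
i=6 t=5 v=8: → [0,11); WM=4
i=7 t=1 v=9: DROP (t<4-2); WM=4
i=8 t=10 v=4: → [0,16); WM=4
i=9 t=10 v=6: → [0,16); WM=9
i=10 t=17 v=8: → [17,23); WM=9
i=11 t=7 v=1: → [0,16); WM=16
i=12 t=18 v=3: → [17,24); WM=16
i=13 t=18 v=5: → [17,24); WM=17
i=14 t=18 v=9: → [17,24); WM=17
i=15 t=21 v=7: → [17,27); WM=20
i=16 t=22 v=8: → [17,28); WM=20
i=17 t=23 v=6: → [17,29); WM=22
i=18 t=24 v=2: → [17,30); WM=22
i=19 t=25 v=2: → [17,31); WM=24
i=20 t=27 v=6: → [17,33); WM=24
i=21 t=28 v=7: → [17,34); WM=27
i=22 t=28 v=7: → [17,34); WM=27

7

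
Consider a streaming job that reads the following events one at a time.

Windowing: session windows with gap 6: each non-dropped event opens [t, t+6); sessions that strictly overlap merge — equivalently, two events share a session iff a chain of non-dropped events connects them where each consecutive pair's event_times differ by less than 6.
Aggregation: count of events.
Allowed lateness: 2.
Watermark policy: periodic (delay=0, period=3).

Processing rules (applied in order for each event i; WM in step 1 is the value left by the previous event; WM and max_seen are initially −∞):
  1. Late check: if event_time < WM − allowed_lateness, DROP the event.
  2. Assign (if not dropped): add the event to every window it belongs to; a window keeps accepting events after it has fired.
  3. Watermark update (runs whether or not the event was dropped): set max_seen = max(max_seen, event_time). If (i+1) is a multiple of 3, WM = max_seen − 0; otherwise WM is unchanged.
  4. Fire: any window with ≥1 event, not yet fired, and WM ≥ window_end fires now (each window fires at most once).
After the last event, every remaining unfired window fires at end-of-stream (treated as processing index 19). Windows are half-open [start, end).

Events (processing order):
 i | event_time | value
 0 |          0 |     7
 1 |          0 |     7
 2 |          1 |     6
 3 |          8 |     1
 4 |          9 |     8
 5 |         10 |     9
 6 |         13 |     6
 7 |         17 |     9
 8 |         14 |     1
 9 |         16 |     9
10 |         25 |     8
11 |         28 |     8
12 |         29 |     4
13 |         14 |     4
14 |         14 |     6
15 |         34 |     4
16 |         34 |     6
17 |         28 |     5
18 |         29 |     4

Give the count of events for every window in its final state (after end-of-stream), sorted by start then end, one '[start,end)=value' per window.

i=0 t=0 v=7: → [0,6); WM=−∞
i=1 t=0 v=7: → [0,6); WM=−∞
i=2 t=1 v=6: → [0,7); WM=1
i=3 t=8 v=1: → [8,14); WM=1
i=4 t=9 v=8: → [8,15); WM=1
i=5 t=10 v=9: → [8,16); WM=10
i=6 t=13 v=6: → [8,19); WM=10
i=7 t=17 v=9: → [8,23); WM=10
i=8 t=14 v=1: → [8,23); WM=17
i=9 t=16 v=9: → [8,23); WM=17
i=10 t=25 v=8: → [25,31); WM=17
i=11 t=28 v=8: → [25,34); WM=28
i=12 t=29 v=4: → [25,35); WM=28
i=13 t=14 v=4: DROP (t<28-2); WM=28
i=14 t=14 v=6: DROP (t<28-2); WM=29
i=15 t=34 v=4: → [25,40); WM=29
i=16 t=34 v=6: → [25,40); WM=29
i=17 t=28 v=5: → [25,40); WM=34
i=18 t=29 v=4: DROP (t<34-2); WM=34

[0,7)=3 [8,23)=7 [25,40)=6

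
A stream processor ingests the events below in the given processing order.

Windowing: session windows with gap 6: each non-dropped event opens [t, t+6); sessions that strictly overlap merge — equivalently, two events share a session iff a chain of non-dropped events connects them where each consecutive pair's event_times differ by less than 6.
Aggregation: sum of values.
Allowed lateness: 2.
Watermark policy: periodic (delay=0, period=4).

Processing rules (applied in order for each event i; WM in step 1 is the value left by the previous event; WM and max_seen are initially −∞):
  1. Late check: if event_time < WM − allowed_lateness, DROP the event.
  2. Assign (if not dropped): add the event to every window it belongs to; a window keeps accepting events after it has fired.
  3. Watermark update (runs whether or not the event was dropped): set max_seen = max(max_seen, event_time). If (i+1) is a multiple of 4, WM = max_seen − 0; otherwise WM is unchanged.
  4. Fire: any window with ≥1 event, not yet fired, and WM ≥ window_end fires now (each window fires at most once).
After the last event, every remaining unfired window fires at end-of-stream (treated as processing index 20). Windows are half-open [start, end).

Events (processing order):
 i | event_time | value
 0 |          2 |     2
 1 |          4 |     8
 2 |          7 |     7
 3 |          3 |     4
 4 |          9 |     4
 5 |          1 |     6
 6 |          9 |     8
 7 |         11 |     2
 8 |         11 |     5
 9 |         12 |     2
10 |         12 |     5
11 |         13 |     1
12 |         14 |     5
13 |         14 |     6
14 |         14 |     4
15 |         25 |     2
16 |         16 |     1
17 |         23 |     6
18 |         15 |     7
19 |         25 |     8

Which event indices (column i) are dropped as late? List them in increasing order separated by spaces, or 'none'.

5 16 18

i=0 t=2 v=2: → [2,8); WM=−∞
i=1 t=4 v=8: → [2,10); WM=−∞
i=2 t=7 v=7: → [2,13); WM=−∞
i=3 t=3 v=4: → [2,13); WM=7
i=4 t=9 v=4: → [2,15); WM=7
i=5 t=1 v=6: DROP (t<7-2); WM=7
i=6 t=9 v=8: → [2,15); WM=7
i=7 t=11 v=2: → [2,17); WM=11
i=8 t=11 v=5: → [2,17); WM=11
i=9 t=12 v=2: → [2,18); WM=11
i=10 t=12 v=5: → [2,18); WM=11
i=11 t=13 v=1: → [2,19); WM=13
i=12 t=14 v=5: → [2,20); WM=13
i=13 t=14 v=6: → [2,20); WM=13
i=14 t=14 v=4: → [2,20); WM=13
i=15 t=25 v=2: → [25,31); WM=25
i=16 t=16 v=1: DROP (t<25-2); WM=25
i=17 t=23 v=6: → [23,31); WM=25
i=18 t=15 v=7: DROP (t<25-2); WM=25
i=19 t=25 v=8: → [23,31); WM=25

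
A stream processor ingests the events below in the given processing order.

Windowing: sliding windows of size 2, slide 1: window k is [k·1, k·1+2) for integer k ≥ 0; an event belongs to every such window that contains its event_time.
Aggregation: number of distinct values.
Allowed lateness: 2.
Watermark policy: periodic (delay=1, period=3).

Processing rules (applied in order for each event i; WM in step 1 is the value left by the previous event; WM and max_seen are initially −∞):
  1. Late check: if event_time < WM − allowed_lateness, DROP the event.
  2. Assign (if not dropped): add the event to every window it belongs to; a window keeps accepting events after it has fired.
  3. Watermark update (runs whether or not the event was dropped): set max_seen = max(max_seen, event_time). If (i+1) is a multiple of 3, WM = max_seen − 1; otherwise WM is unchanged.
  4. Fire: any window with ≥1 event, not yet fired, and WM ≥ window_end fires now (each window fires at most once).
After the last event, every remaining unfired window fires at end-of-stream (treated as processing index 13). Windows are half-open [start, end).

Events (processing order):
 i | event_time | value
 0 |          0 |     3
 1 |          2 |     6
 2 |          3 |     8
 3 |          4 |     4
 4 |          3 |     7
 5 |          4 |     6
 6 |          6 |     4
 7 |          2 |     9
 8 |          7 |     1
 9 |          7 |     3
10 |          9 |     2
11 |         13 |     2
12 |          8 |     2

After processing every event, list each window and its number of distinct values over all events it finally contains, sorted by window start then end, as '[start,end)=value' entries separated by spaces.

[0,2)=1 [1,3)=2 [2,4)=4 [3,5)=4 [4,6)=2 [5,7)=1 [6,8)=3 [7,9)=2 [8,10)=1 [9,11)=1 [12,14)=1 [13,15)=1

i=0 t=0 v=3: → [0,2); WM=−∞
i=1 t=2 v=6: → [2,4),[1,3); WM=−∞
i=2 t=3 v=8: → [3,5),[2,4); WM=2; [0,2) fires=1
i=3 t=4 v=4: → [4,6),[3,5); WM=2
i=4 t=3 v=7: → [3,5),[2,4); WM=2
i=5 t=4 v=6: → [4,6),[3,5); WM=3; [1,3) fires=1
i=6 t=6 v=4: → [6,8),[5,7); WM=3
i=7 t=2 v=9: → [2,4),[1,3); WM=3
i=8 t=7 v=1: → [7,9),[6,8); WM=6; [2,4) fires=4 [3,5) fires=4 [4,6) fires=2
i=9 t=7 v=3: → [7,9),[6,8); WM=6
i=10 t=9 v=2: → [9,11),[8,10); WM=6
i=11 t=13 v=2: → [13,15),[12,14); WM=12; [5,7) fires=1 [6,8) fires=3 [7,9) fires=2 [8,10) fires=1 [9,11) fires=1
i=12 t=8 v=2: DROP (t<12-2); WM=12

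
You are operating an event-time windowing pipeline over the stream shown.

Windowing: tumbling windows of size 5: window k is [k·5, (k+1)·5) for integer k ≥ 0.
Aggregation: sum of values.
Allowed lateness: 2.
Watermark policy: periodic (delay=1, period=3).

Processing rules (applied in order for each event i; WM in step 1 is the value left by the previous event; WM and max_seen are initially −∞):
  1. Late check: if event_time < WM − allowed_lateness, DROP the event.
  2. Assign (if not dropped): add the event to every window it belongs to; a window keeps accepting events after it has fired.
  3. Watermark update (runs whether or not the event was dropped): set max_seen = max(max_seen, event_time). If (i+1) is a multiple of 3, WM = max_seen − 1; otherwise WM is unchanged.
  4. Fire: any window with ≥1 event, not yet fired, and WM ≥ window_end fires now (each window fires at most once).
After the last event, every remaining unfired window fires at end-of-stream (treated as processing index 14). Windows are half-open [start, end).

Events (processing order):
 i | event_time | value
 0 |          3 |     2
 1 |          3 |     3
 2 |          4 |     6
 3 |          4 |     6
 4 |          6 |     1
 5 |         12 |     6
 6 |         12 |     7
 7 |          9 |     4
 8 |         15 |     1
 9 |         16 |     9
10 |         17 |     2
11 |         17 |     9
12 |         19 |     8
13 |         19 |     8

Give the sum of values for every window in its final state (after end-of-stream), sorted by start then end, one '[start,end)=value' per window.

i=0 t=3 v=2: → [0,5); WM=−∞
i=1 t=3 v=3: → [0,5); WM=−∞
i=2 t=4 v=6: → [0,5); WM=3
i=3 t=4 v=6: → [0,5); WM=3
i=4 t=6 v=1: → [5,10); WM=3
i=5 t=12 v=6: → [10,15); WM=11; [0,5) fires=17 [5,10) fires=1
i=6 t=12 v=7: → [10,15); WM=11
i=7 t=9 v=4: → [5,10); WM=11
i=8 t=15 v=1: → [15,20); WM=14
i=9 t=16 v=9: → [15,20); WM=14
i=10 t=17 v=2: → [15,20); WM=14
i=11 t=17 v=9: → [15,20); WM=16; [10,15) fires=13
i=12 t=19 v=8: → [15,20); WM=16
i=13 t=19 v=8: → [15,20); WM=16

[0,5)=17 [5,10)=5 [10,15)=13 [15,20)=37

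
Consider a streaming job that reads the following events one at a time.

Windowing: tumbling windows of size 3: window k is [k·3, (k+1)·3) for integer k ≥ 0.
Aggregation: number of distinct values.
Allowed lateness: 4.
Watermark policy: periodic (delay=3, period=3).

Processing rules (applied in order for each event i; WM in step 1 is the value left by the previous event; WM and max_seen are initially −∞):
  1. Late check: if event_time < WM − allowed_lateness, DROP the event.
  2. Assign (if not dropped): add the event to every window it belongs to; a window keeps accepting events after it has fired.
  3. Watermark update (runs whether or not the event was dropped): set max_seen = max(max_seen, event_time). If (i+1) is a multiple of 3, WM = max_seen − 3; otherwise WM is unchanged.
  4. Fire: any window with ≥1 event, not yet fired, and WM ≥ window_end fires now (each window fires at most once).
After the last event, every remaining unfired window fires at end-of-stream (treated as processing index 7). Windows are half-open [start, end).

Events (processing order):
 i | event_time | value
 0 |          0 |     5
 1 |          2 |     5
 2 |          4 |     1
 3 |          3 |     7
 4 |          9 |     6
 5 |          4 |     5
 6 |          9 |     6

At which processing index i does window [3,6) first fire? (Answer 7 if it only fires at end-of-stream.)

5

i=0 t=0 v=5: → [0,3); WM=−∞
i=1 t=2 v=5: → [0,3); WM=−∞
i=2 t=4 v=1: → [3,6); WM=1
i=3 t=3 v=7: → [3,6); WM=1
i=4 t=9 v=6: → [9,12); WM=1
i=5 t=4 v=5: → [3,6); WM=6; [0,3) fires=1 [3,6) fires=3
i=6 t=9 v=6: → [9,12); WM=6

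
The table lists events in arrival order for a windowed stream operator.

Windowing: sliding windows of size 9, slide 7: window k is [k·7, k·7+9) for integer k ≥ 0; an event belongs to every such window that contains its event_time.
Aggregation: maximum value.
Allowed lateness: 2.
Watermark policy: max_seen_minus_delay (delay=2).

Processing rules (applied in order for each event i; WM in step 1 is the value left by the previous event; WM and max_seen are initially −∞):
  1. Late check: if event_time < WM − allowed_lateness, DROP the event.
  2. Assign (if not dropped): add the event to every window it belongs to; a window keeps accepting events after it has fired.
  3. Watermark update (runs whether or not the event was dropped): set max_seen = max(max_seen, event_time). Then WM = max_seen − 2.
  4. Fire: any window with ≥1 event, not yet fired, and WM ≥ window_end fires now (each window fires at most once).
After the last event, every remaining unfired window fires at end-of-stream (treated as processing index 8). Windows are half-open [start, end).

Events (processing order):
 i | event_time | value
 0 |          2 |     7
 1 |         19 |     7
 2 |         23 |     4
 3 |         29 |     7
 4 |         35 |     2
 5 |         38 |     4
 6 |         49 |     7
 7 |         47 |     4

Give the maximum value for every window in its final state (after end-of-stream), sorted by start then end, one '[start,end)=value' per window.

[0,9)=7 [14,23)=7 [21,30)=7 [28,37)=7 [35,44)=4 [42,51)=7 [49,58)=7

i=0 t=2 v=7: → [0,9); WM=0
i=1 t=19 v=7: → [14,23); WM=17; [0,9) fires=7
i=2 t=23 v=4: → [21,30); WM=21
i=3 t=29 v=7: → [28,37),[21,30); WM=27; [14,23) fires=7
i=4 t=35 v=2: → [35,44),[28,37); WM=33; [21,30) fires=7
i=5 t=38 v=4: → [35,44); WM=36
i=6 t=49 v=7: → [49,58),[42,51); WM=47; [28,37) fires=7 [35,44) fires=4
i=7 t=47 v=4: → [42,51); WM=47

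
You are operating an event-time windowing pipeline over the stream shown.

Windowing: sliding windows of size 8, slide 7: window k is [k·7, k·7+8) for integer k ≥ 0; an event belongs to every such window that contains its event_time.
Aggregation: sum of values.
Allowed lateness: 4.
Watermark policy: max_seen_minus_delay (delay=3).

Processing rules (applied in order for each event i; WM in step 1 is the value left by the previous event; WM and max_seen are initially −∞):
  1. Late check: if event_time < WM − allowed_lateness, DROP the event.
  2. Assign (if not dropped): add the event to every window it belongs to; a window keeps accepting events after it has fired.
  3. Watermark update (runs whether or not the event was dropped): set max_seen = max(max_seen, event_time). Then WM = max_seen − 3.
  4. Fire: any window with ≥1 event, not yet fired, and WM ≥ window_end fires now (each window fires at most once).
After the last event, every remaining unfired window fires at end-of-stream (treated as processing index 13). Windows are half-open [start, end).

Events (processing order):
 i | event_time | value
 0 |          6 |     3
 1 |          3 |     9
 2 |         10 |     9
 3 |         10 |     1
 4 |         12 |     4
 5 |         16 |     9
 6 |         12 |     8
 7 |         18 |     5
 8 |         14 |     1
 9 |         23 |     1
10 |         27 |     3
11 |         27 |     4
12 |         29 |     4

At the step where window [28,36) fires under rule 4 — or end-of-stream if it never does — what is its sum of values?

i=0 t=6 v=3: → [0,8); WM=3
i=1 t=3 v=9: → [0,8); WM=3
i=2 t=10 v=9: → [7,15); WM=7
i=3 t=10 v=1: → [7,15); WM=7
i=4 t=12 v=4: → [7,15); WM=9; [0,8) fires=12
i=5 t=16 v=9: → [14,22); WM=13
i=6 t=12 v=8: → [7,15); WM=13
i=7 t=18 v=5: → [14,22); WM=15; [7,15) fires=22
i=8 t=14 v=1: → [14,22),[7,15); WM=15
i=9 t=23 v=1: → [21,29); WM=20
i=10 t=27 v=3: → [21,29); WM=24; [14,22) fires=15
i=11 t=27 v=4: → [21,29); WM=24
i=12 t=29 v=4: → [28,36); WM=26

4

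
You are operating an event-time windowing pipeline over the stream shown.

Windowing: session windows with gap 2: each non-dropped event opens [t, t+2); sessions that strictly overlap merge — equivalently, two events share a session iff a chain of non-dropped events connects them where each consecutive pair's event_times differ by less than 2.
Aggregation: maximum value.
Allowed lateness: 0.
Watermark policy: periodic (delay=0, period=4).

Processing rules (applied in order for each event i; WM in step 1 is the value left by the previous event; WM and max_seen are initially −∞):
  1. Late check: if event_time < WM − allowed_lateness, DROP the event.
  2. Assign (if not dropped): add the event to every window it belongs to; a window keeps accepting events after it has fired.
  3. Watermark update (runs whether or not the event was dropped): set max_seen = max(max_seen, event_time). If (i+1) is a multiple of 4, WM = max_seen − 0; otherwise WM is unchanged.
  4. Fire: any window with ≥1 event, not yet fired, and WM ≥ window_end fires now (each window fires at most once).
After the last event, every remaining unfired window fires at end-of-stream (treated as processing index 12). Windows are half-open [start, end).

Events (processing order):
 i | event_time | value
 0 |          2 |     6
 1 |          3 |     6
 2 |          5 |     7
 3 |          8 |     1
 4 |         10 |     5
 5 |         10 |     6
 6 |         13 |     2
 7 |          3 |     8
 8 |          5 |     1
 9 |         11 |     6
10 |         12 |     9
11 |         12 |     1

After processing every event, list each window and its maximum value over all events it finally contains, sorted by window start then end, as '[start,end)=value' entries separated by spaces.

[2,5)=6 [5,7)=7 [8,10)=1 [10,12)=6 [13,15)=2

i=0 t=2 v=6: → [2,4); WM=−∞
i=1 t=3 v=6: → [2,5); WM=−∞
i=2 t=5 v=7: → [5,7); WM=−∞
i=3 t=8 v=1: → [8,10); WM=8
i=4 t=10 v=5: → [10,12); WM=8
i=5 t=10 v=6: → [10,12); WM=8
i=6 t=13 v=2: → [13,15); WM=8
i=7 t=3 v=8: DROP (t<8-0); WM=13
i=8 t=5 v=1: DROP (t<13-0); WM=13
i=9 t=11 v=6: DROP (t<13-0); WM=13
i=10 t=12 v=9: DROP (t<13-0); WM=13
i=11 t=12 v=1: DROP (t<13-0); WM=13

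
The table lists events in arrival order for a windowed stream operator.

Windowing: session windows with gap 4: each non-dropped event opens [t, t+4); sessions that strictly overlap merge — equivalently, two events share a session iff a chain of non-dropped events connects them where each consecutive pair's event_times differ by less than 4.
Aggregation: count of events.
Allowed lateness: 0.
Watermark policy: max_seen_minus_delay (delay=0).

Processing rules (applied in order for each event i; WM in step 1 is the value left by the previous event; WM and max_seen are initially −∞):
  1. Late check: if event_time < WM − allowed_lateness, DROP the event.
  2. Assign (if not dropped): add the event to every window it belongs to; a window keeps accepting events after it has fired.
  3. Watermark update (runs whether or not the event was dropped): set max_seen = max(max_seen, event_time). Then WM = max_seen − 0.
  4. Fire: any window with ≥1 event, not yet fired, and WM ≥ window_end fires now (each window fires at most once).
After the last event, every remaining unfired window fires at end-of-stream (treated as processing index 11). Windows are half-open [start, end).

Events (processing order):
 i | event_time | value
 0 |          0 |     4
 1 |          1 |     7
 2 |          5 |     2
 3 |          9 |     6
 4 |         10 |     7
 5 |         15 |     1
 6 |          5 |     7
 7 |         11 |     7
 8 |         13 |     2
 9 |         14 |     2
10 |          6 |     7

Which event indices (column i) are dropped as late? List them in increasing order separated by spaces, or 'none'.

i=0 t=0 v=4: → [0,4); WM=0
i=1 t=1 v=7: → [0,5); WM=1
i=2 t=5 v=2: → [5,9); WM=5
i=3 t=9 v=6: → [9,13); WM=9
i=4 t=10 v=7: → [9,14); WM=10
i=5 t=15 v=1: → [15,19); WM=15
i=6 t=5 v=7: DROP (t<15-0); WM=15
i=7 t=11 v=7: DROP (t<15-0); WM=15
i=8 t=13 v=2: DROP (t<15-0); WM=15
i=9 t=14 v=2: DROP (t<15-0); WM=15
i=10 t=6 v=7: DROP (t<15-0); WM=15

6 7 8 9 10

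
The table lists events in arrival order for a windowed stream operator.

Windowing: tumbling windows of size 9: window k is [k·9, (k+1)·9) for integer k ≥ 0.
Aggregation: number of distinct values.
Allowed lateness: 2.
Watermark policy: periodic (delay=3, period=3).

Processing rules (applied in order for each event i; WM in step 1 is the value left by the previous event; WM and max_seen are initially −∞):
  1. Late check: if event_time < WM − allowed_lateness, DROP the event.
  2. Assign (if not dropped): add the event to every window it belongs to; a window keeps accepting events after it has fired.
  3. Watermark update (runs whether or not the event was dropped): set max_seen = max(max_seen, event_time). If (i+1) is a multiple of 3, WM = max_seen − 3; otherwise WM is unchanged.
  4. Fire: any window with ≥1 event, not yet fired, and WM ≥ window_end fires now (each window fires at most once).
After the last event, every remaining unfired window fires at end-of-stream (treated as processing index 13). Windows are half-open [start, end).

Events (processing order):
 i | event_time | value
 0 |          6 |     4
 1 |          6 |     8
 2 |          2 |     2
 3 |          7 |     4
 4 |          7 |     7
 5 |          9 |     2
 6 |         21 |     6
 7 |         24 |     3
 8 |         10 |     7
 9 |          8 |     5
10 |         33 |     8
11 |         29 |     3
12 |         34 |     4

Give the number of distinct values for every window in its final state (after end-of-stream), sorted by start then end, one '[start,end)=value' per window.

[0,9)=4 [9,18)=2 [18,27)=2 [27,36)=3

i=0 t=6 v=4: → [0,9); WM=−∞
i=1 t=6 v=8: → [0,9); WM=−∞
i=2 t=2 v=2: → [0,9); WM=3
i=3 t=7 v=4: → [0,9); WM=3
i=4 t=7 v=7: → [0,9); WM=3
i=5 t=9 v=2: → [9,18); WM=6
i=6 t=21 v=6: → [18,27); WM=6
i=7 t=24 v=3: → [18,27); WM=6
i=8 t=10 v=7: → [9,18); WM=21; [0,9) fires=4 [9,18) fires=2
i=9 t=8 v=5: DROP (t<21-2); WM=21
i=10 t=33 v=8: → [27,36); WM=21
i=11 t=29 v=3: → [27,36); WM=30; [18,27) fires=2
i=12 t=34 v=4: → [27,36); WM=30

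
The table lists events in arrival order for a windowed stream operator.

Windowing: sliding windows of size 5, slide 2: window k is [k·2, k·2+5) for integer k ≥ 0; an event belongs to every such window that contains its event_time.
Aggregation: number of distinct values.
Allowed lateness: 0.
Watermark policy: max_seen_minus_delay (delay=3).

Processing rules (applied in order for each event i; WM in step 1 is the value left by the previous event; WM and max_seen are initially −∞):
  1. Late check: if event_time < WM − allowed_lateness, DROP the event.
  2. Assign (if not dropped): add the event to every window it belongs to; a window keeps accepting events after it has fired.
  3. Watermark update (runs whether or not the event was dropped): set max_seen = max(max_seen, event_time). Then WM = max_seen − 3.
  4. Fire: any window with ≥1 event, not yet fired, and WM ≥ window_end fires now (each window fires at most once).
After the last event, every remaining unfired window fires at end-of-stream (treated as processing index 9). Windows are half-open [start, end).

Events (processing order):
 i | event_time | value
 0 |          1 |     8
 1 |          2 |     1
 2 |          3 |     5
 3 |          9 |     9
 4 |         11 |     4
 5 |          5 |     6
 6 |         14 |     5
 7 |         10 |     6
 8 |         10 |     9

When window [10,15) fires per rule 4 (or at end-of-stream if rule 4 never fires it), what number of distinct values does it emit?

i=0 t=1 v=8: → [0,5); WM=-2
i=1 t=2 v=1: → [2,7),[0,5); WM=-1
i=2 t=3 v=5: → [2,7),[0,5); WM=0
i=3 t=9 v=9: → [8,13),[6,11); WM=6; [0,5) fires=3
i=4 t=11 v=4: → [10,15),[8,13); WM=8; [2,7) fires=2
i=5 t=5 v=6: DROP (t<8-0); WM=8
i=6 t=14 v=5: → [14,19),[12,17),[10,15); WM=11; [6,11) fires=1
i=7 t=10 v=6: DROP (t<11-0); WM=11
i=8 t=10 v=9: DROP (t<11-0); WM=11

2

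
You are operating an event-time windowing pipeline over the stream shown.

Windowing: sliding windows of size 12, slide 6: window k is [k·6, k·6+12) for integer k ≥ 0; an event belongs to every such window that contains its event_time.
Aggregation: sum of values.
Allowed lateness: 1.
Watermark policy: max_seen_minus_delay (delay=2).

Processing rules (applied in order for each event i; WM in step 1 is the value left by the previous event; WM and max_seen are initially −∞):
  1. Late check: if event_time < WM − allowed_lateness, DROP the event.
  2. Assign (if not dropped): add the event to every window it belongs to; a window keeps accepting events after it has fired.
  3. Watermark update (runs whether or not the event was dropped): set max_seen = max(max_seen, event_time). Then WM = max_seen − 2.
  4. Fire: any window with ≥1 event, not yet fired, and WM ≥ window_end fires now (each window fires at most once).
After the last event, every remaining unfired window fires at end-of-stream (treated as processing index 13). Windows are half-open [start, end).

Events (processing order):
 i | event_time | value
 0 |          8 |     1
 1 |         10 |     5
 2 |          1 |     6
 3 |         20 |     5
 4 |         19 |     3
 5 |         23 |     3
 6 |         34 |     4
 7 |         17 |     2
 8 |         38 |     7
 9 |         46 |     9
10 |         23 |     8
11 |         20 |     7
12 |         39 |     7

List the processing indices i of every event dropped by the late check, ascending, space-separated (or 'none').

2 7 10 11 12

i=0 t=8 v=1: → [6,18),[0,12); WM=6
i=1 t=10 v=5: → [6,18),[0,12); WM=8
i=2 t=1 v=6: DROP (t<8-1); WM=8
i=3 t=20 v=5: → [18,30),[12,24); WM=18; [0,12) fires=6 [6,18) fires=6
i=4 t=19 v=3: → [18,30),[12,24); WM=18
i=5 t=23 v=3: → [18,30),[12,24); WM=21
i=6 t=34 v=4: → [30,42),[24,36); WM=32; [12,24) fires=11 [18,30) fires=11
i=7 t=17 v=2: DROP (t<32-1); WM=32
i=8 t=38 v=7: → [36,48),[30,42); WM=36; [24,36) fires=4
i=9 t=46 v=9: → [42,54),[36,48); WM=44; [30,42) fires=11
i=10 t=23 v=8: DROP (t<44-1); WM=44
i=11 t=20 v=7: DROP (t<44-1); WM=44
i=12 t=39 v=7: DROP (t<44-1); WM=44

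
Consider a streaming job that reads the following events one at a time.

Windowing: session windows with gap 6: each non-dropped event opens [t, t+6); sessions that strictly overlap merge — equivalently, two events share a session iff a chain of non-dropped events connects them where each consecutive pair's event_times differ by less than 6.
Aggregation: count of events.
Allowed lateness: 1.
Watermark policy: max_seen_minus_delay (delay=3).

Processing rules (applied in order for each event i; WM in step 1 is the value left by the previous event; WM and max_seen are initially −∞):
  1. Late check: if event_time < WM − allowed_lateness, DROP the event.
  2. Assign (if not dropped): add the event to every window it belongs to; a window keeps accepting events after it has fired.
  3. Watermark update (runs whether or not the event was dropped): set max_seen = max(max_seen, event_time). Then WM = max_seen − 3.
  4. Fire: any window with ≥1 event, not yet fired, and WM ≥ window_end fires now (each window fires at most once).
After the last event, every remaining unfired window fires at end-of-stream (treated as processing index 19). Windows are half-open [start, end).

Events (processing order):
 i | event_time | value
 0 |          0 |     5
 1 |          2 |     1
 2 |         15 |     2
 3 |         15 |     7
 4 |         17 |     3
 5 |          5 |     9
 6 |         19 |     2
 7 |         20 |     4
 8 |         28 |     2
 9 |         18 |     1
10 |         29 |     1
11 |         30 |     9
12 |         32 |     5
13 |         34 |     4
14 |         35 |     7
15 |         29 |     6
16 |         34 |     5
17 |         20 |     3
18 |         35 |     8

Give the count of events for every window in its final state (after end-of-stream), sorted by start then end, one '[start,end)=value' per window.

[0,8)=2 [15,26)=5 [28,41)=8

i=0 t=0 v=5: → [0,6); WM=-3
i=1 t=2 v=1: → [0,8); WM=-1
i=2 t=15 v=2: → [15,21); WM=12
i=3 t=15 v=7: → [15,21); WM=12
i=4 t=17 v=3: → [15,23); WM=14
i=5 t=5 v=9: DROP (t<14-1); WM=14
i=6 t=19 v=2: → [15,25); WM=16
i=7 t=20 v=4: → [15,26); WM=17
i=8 t=28 v=2: → [28,34); WM=25
i=9 t=18 v=1: DROP (t<25-1); WM=25
i=10 t=29 v=1: → [28,35); WM=26
i=11 t=30 v=9: → [28,36); WM=27
i=12 t=32 v=5: → [28,38); WM=29
i=13 t=34 v=4: → [28,40); WM=31
i=14 t=35 v=7: → [28,41); WM=32
i=15 t=29 v=6: DROP (t<32-1); WM=32
i=16 t=34 v=5: → [28,41); WM=32
i=17 t=20 v=3: DROP (t<32-1); WM=32
i=18 t=35 v=8: → [28,41); WM=32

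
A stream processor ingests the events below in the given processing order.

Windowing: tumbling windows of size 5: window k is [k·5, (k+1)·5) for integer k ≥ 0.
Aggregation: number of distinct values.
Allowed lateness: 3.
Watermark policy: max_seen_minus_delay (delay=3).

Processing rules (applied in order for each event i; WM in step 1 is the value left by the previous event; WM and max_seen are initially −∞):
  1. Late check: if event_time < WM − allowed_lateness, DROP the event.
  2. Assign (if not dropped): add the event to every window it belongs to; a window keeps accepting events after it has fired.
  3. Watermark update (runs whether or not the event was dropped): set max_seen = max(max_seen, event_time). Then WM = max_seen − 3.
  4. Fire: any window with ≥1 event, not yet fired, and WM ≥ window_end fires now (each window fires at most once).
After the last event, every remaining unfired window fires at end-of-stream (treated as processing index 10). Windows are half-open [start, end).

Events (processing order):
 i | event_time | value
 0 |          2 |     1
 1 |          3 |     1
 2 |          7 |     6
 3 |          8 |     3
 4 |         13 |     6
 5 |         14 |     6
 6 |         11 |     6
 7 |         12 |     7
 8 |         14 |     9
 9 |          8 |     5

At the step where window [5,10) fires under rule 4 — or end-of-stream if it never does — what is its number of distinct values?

2

i=0 t=2 v=1: → [0,5); WM=-1
i=1 t=3 v=1: → [0,5); WM=0
i=2 t=7 v=6: → [5,10); WM=4
i=3 t=8 v=3: → [5,10); WM=5; [0,5) fires=1
i=4 t=13 v=6: → [10,15); WM=10; [5,10) fires=2
i=5 t=14 v=6: → [10,15); WM=11
i=6 t=11 v=6: → [10,15); WM=11
i=7 t=12 v=7: → [10,15); WM=11
i=8 t=14 v=9: → [10,15); WM=11
i=9 t=8 v=5: → [5,10); WM=11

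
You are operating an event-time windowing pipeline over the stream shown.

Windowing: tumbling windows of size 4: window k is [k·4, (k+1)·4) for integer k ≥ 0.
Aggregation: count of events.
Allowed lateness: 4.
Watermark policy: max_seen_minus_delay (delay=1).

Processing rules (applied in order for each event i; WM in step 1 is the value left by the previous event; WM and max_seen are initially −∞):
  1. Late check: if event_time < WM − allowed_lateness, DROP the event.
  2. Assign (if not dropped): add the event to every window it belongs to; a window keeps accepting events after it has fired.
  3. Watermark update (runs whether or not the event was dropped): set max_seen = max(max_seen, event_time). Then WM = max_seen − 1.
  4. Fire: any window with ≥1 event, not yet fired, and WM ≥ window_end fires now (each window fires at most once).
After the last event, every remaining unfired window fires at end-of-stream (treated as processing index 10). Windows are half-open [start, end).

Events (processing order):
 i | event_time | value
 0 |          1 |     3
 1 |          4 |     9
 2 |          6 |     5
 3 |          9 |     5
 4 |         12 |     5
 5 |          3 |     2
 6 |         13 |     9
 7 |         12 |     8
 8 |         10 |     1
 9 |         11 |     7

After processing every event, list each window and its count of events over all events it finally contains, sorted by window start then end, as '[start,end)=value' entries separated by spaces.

i=0 t=1 v=3: → [0,4); WM=0
i=1 t=4 v=9: → [4,8); WM=3
i=2 t=6 v=5: → [4,8); WM=5; [0,4) fires=1
i=3 t=9 v=5: → [8,12); WM=8; [4,8) fires=2
i=4 t=12 v=5: → [12,16); WM=11
i=5 t=3 v=2: DROP (t<11-4); WM=11
i=6 t=13 v=9: → [12,16); WM=12; [8,12) fires=1
i=7 t=12 v=8: → [12,16); WM=12
i=8 t=10 v=1: → [8,12); WM=12
i=9 t=11 v=7: → [8,12); WM=12

[0,4)=1 [4,8)=2 [8,12)=3 [12,16)=3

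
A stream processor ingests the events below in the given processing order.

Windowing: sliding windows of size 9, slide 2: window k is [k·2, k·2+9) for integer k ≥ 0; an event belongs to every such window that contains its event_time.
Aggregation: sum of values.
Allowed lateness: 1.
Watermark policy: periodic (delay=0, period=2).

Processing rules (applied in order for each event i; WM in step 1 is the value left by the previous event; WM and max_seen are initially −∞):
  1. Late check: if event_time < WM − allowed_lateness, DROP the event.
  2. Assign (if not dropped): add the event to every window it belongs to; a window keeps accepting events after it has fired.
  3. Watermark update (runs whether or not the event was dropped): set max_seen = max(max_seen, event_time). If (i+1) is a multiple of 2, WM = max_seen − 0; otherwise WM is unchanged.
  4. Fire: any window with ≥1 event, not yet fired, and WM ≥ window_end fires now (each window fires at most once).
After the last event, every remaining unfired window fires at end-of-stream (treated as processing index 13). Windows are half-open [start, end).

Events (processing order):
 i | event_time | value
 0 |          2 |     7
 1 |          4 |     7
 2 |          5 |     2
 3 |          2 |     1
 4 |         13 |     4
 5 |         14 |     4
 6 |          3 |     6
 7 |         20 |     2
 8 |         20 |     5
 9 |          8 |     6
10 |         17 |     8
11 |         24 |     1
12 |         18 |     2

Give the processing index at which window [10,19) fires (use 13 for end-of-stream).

i=0 t=2 v=7: → [2,11),[0,9); WM=−∞
i=1 t=4 v=7: → [4,13),[2,11),[0,9); WM=4
i=2 t=5 v=2: → [4,13),[2,11),[0,9); WM=4
i=3 t=2 v=1: DROP (t<4-1); WM=5
i=4 t=13 v=4: → [12,21),[10,19),[8,17),[6,15); WM=5
i=5 t=14 v=4: → [14,23),[12,21),[10,19),[8,17),[6,15); WM=14; [0,9) fires=16 [2,11) fires=16 [4,13) fires=9
i=6 t=3 v=6: DROP (t<14-1); WM=14
i=7 t=20 v=2: → [20,29),[18,27),[16,25),[14,23),[12,21); WM=20; [6,15) fires=8 [8,17) fires=8 [10,19) fires=8
i=8 t=20 v=5: → [20,29),[18,27),[16,25),[14,23),[12,21); WM=20
i=9 t=8 v=6: DROP (t<20-1); WM=20
i=10 t=17 v=8: DROP (t<20-1); WM=20
i=11 t=24 v=1: → [24,33),[22,31),[20,29),[18,27),[16,25); WM=24; [12,21) fires=15 [14,23) fires=11
i=12 t=18 v=2: DROP (t<24-1); WM=24

7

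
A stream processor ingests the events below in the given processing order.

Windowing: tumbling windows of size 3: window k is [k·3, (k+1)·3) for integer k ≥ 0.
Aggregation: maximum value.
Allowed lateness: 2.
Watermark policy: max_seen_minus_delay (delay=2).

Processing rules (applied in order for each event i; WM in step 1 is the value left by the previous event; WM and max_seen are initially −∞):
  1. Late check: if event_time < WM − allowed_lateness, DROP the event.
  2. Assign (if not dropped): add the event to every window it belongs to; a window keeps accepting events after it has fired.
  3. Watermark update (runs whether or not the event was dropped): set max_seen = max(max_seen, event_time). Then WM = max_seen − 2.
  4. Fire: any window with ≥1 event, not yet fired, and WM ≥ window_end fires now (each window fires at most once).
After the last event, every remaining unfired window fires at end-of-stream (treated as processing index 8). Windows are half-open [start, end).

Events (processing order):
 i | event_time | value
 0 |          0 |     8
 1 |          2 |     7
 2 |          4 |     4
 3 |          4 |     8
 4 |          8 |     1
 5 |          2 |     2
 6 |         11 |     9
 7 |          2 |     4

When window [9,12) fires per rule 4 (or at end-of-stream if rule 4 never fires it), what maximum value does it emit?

9

i=0 t=0 v=8: → [0,3); WM=-2
i=1 t=2 v=7: → [0,3); WM=0
i=2 t=4 v=4: → [3,6); WM=2
i=3 t=4 v=8: → [3,6); WM=2
i=4 t=8 v=1: → [6,9); WM=6; [0,3) fires=8 [3,6) fires=8
i=5 t=2 v=2: DROP (t<6-2); WM=6
i=6 t=11 v=9: → [9,12); WM=9; [6,9) fires=1
i=7 t=2 v=4: DROP (t<9-2); WM=9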